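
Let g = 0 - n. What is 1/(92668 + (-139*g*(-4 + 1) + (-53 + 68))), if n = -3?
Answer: 1/93934 ≈ 1.0646e-5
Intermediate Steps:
g = 3 (g = 0 - 1*(-3) = 0 + 3 = 3)
1/(92668 + (-139*g*(-4 + 1) + (-53 + 68))) = 1/(92668 + (-417*(-4 + 1) + (-53 + 68))) = 1/(92668 + (-417*(-3) + 15)) = 1/(92668 + (-139*(-9) + 15)) = 1/(92668 + (1251 + 15)) = 1/(92668 + 1266) = 1/93934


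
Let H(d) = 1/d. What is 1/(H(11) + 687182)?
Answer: 11/7559003 ≈ 1.4552e-6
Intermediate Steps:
1/(H(11) + 687182) = 1/(1/11 + 687182) = 1/(7559003/11) = 11/7559003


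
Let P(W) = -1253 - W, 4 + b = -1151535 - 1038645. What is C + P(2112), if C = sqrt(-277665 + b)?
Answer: -3365 + I*sqrt(2467849) ≈ -3365.0 + 1570.9*I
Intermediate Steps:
b = -2190184 (b = -4 + (-1151535 - 1038645) = -4 - 2190180 = -2190184)
C = I*sqrt(2467849) (C = sqrt(-277665 - 2190184) = sqrt(-2467849) = I*sqrt(2467849) ≈ 1570.9*I)
C + P(2112) = I*sqrt(2467849) + (-1253 - 1*2112) = I*sqrt(2467849) + (-1253 - 2112) = I*sqrt(2467849) - 3365 = -3365 + I*sqrt(2467849)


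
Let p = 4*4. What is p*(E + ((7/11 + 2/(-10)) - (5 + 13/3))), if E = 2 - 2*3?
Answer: -34048/165 ≈ -206.35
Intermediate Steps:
p = 16
E = -4 (E = 2 - 6 = -4)
p*(E + ((7/11 + 2/(-10)) - (5 + 13/3))) = 16*(-4 + ((7/11 + 2/(-10)) - (5 + 13/3))) = 16*(-4 + ((7*(1/11) + 2*(-⅒)) - (5 + 13*(⅓)))) = 16*(-4 + ((7/11 - ⅕) - (5 + 13/3))) = 16*(-4 + (24/55 - 1*28/3)) = 16*(-4 + (24/55 - 28/3)) = 16*(-4 - 1468/165) = 16*(-2128/165) = -34048/165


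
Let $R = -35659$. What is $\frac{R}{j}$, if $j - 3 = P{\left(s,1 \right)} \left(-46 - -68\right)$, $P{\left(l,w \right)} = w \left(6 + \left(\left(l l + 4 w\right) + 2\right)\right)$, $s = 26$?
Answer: $- \frac{35659}{15139} \approx -2.3554$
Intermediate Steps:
$P{\left(l,w \right)} = w \left(8 + l^{2} + 4 w\right)$ ($P{\left(l,w \right)} = w \left(6 + \left(\left(l^{2} + 4 w\right) + 2\right)\right) = w \left(6 + \left(2 + l^{2} + 4 w\right)\right) = w \left(8 + l^{2} + 4 w\right)$)
$j = 15139$ ($j = 3 + 1 \left(8 + 26^{2} + 4 \cdot 1\right) \left(-46 - -68\right) = 3 + 1 \left(8 + 676 + 4\right) \left(-46 + 68\right) = 3 + 1 \cdot 688 \cdot 22 = 3 + 688 \cdot 22 = 3 + 15136 = 15139$)
$\frac{R}{j} = - \frac{35659}{15139}$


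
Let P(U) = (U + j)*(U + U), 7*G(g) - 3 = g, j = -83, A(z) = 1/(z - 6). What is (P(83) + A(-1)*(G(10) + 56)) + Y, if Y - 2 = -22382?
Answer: -1097025/49 ≈ -22388.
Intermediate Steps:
A(z) = 1/(-6 + z)
Y = -22380 (Y = 2 - 22382 = -22380)
G(g) = 3/7 + g/7
P(U) = 2*U*(-83 + U) (P(U) = (U - 83)*(U + U) = (-83 + U)*(2*U) = 2*U*(-83 + U))
(P(83) + A(-1)*(G(10) + 56)) + Y = (2*83*(-83 + 83) + ((3/7 + (1/7)*10) + 56)/(-6 - 1)) - 22380 = (2*83*0 + ((3/7 + 10/7) + 56)/(-7)) - 22380 = (0 - (13/7 + 56)/7) - 22380 = (0 - 1/7*405/7) - 22380 = (0 - 405/49) - 22380 = -405/49 - 22380 = -1097025/49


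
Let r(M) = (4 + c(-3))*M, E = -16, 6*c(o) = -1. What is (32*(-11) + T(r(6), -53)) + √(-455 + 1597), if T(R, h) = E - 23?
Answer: -391 + √1142 ≈ -357.21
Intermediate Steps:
c(o) = -⅙ (c(o) = (⅙)*(-1) = -⅙)
r(M) = 23*M/6 (r(M) = (4 - ⅙)*M = 23*M/6)
T(R, h) = -39 (T(R, h) = -16 - 23 = -39)
(32*(-11) + T(r(6), -53)) + √(-455 + 1597) = (32*(-11) - 39) + √(-455 + 1597) = (-352 - 39) + √1142 = -391 + √1142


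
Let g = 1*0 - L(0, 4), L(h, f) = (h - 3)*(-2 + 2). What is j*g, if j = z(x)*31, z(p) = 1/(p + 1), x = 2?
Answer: 0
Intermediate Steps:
z(p) = 1/(1 + p)
L(h, f) = 0 (L(h, f) = (-3 + h)*0 = 0)
g = 0 (g = 1*0 - 1*0 = 0 + 0 = 0)
j = 31/3 (j = 31/(1 + 2) = 31/3 ≈ 10.333)
j*g = (31/3)*0 = 0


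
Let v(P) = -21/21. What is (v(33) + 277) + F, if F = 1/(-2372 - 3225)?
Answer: 1544771/5597 ≈ 276.00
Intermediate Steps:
v(P) = -1 (v(P) = -21*1/21 = -1)
F = -1/5597 (F = 1/(-5597) = -1/5597 ≈ -0.00017867)
(v(33) + 277) + F = (-1 + 277) - 1/5597 = 276 - 1/5597 = 1544771/5597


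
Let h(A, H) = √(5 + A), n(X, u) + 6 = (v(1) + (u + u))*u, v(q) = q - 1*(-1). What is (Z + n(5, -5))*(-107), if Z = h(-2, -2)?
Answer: -3638 - 107*√3 ≈ -3823.3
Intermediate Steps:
v(q) = 1 + q (v(q) = q + 1 = 1 + q)
n(X, u) = -6 + u*(2 + 2*u) (n(X, u) = -6 + ((1 + 1) + (u + u))*u = -6 + (2 + 2*u)*u = -6 + u*(2 + 2*u))
Z = √3 (Z = √(5 - 2) = √3 ≈ 1.7320)
(Z + n(5, -5))*(-107) = (√3 + (-6 + 2*(-5) + 2*(-5)²))*(-107) = (√3 + (-6 - 10 + 2*25))*(-107) = (√3 + (-6 - 10 + 50))*(-107) = (√3 + 34)*(-107) = (34 + √3)*(-107) = -3638 - 107*√3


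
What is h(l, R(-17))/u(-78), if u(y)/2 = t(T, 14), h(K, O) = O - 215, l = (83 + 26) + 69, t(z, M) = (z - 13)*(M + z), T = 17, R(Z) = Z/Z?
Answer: -107/124 ≈ -0.86290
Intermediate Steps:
R(Z) = 1
t(z, M) = (-13 + z)*(M + z)
l = 178 (l = 109 + 69 = 178)
h(K, O) = -215 + O
u(y) = 248 (u(y) = 2*(17² - 13*14 - 13*17 + 14*17) = 2*(289 - 182 - 221 + 238) = 2*124 = 248)
h(l, R(-17))/u(-78) = (-215 + 1)/248 = -214*1/248 = -107/124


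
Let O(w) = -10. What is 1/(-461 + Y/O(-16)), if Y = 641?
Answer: -10/5251 ≈ -0.0019044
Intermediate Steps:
1/(-461 + Y/O(-16)) = 1/(-461 + 641/(-10)) = 1/(-461 + 641*(-⅒)) = 1/(-461 - 641/10) = 1/(-5251/10) = -10/5251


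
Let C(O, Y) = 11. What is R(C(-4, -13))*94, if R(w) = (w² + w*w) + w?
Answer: 23782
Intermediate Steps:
R(w) = w + 2*w² (R(w) = (w² + w²) + w = 2*w² + w = w + 2*w²)
R(C(-4, -13))*94 = (11*(1 + 2*11))*94 = (11*(1 + 22))*94 = (11*23)*94 = 253*94 = 23782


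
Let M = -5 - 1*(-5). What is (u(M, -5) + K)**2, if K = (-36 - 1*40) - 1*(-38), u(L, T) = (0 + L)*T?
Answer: 1444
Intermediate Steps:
M = 0 (M = -5 + 5 = 0)
u(L, T) = L*T
K = -38 (K = (-36 - 40) + 38 = -76 + 38 = -38)
(u(M, -5) + K)**2 = (0*(-5) - 38)**2 = (0 - 38)**2 = (-38)**2 = 1444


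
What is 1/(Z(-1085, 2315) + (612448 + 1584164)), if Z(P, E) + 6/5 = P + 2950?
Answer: 5/10992379 ≈ 4.5486e-7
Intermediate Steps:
Z(P, E) = 14744/5 + P (Z(P, E) = -6/5 + (P + 2950) = -6/5 + (2950 + P) = 14744/5 + P)
1/(Z(-1085, 2315) + (612448 + 1584164)) = 1/((14744/5 - 1085) + (612448 + 1584164)) = 1/(9319/5 + 2196612) = 1/(10992379/5) = 5/10992379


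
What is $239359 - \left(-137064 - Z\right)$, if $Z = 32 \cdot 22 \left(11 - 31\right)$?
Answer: $362343$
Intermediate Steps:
$Z = -14080$ ($Z = 704 \left(11 - 31\right) = 704 \left(-20\right) = -14080$)
$239359 - \left(-137064 - Z\right) = 239359 - \left(-137064 - -14080\right) = 239359 - \left(-137064 + 14080\right) = 239359 - -122984 = 239359 + 122984 = 362343$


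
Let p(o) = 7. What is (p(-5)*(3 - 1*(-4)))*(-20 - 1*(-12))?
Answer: -392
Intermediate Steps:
(p(-5)*(3 - 1*(-4)))*(-20 - 1*(-12)) = (7*(3 - 1*(-4)))*(-20 - 1*(-12)) = (7*(3 + 4))*(-20 + 12) = (7*7)*(-8) = 49*(-8) = -392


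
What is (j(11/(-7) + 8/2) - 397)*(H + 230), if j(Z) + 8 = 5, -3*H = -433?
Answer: -449200/3 ≈ -1.4973e+5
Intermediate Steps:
H = 433/3 (H = -⅓*(-433) = 433/3 ≈ 144.33)
j(Z) = -3 (j(Z) = -8 + 5 = -3)
(j(11/(-7) + 8/2) - 397)*(H + 230) = (-3 - 397)*(433/3 + 230) = -400*1123/3 = -449200/3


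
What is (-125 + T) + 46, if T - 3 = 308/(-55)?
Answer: -408/5 ≈ -81.600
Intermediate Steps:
T = -13/5 (T = 3 + 308/(-55) = 3 + 308*(-1/55) = 3 - 28/5 = -13/5 ≈ -2.6000)
(-125 + T) + 46 = (-125 - 13/5) + 46 = -638/5 + 46 = -408/5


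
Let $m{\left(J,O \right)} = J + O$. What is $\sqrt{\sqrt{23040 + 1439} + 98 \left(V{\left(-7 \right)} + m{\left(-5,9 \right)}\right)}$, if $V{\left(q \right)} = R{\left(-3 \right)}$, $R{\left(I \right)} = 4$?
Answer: $\sqrt{784 + \sqrt{24479}} \approx 30.667$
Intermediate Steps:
$V{\left(q \right)} = 4$
$\sqrt{\sqrt{23040 + 1439} + 98 \left(V{\left(-7 \right)} + m{\left(-5,9 \right)}\right)} = \sqrt{\sqrt{23040 + 1439} + 98 \left(4 + \left(-5 + 9\right)\right)} = \sqrt{\sqrt{24479} + 98 \left(4 + 4\right)} = \sqrt{\sqrt{24479} + 98 \cdot 8} = \sqrt{\sqrt{24479} + 784} = \sqrt{784 + \sqrt{24479}}$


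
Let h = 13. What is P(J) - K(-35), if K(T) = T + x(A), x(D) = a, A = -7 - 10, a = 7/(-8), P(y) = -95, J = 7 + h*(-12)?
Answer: -473/8 ≈ -59.125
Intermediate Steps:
J = -149 (J = 7 + 13*(-12) = 7 - 156 = -149)
a = -7/8 (a = 7*(-⅛) = -7/8 ≈ -0.87500)
A = -17
x(D) = -7/8
K(T) = -7/8 + T (K(T) = T - 7/8 = -7/8 + T)
P(J) - K(-35) = -95 - (-7/8 - 35) = -95 - 1*(-287/8) = -95 + 287/8 = -473/8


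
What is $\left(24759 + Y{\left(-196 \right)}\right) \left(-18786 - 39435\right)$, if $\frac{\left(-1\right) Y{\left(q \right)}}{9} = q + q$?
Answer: $-1646897427$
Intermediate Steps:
$Y{\left(q \right)} = - 18 q$ ($Y{\left(q \right)} = - 9 \left(q + q\right) = - 9 \cdot 2 q = - 18 q$)
$\left(24759 + Y{\left(-196 \right)}\right) \left(-18786 - 39435\right) = \left(24759 - -3528\right) \left(-18786 - 39435\right) = \left(24759 + 3528\right) \left(-58221\right) = 28287 \left(-58221\right) = -1646897427$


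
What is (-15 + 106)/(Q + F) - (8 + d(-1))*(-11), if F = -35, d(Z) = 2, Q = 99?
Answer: 7131/64 ≈ 111.42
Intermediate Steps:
(-15 + 106)/(Q + F) - (8 + d(-1))*(-11) = (-15 + 106)/(99 - 35) - (8 + 2)*(-11) = 91/64 - 10*(-11) = 91*(1/64) - 1*(-110) = 91/64 + 110 = 7131/64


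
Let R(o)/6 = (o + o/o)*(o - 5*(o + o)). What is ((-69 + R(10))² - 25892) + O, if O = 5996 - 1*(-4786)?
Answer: 36092971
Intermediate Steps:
O = 10782 (O = 5996 + 4786 = 10782)
R(o) = -54*o*(1 + o) (R(o) = 6*((o + o/o)*(o - 5*(o + o))) = 6*((o + 1)*(o - 10*o)) = 6*((1 + o)*(o - 10*o)) = 6*((1 + o)*(-9*o)) = 6*(-9*o*(1 + o)) = -54*o*(1 + o))
((-69 + R(10))² - 25892) + O = ((-69 - 54*10*(1 + 10))² - 25892) + 10782 = ((-69 - 54*10*11)² - 25892) + 10782 = ((-69 - 5940)² - 25892) + 10782 = ((-6009)² - 25892) + 10782 = (36108081 - 25892) + 10782 = 36082189 + 10782 = 36092971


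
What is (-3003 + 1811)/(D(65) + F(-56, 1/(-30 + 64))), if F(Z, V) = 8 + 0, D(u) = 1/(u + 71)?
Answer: -162112/1089 ≈ -148.86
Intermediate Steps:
D(u) = 1/(71 + u)
F(Z, V) = 8
(-3003 + 1811)/(D(65) + F(-56, 1/(-30 + 64))) = (-3003 + 1811)/(1/(71 + 65) + 8) = -1192/(1/136 + 8) = -1192/1089/136 = -1192*136/1089 = -162112/1089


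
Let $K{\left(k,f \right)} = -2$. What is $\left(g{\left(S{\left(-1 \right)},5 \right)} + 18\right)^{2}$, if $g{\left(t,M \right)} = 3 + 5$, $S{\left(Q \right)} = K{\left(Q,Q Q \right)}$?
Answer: $676$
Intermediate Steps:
$S{\left(Q \right)} = -2$
$g{\left(t,M \right)} = 8$
$\left(g{\left(S{\left(-1 \right)},5 \right)} + 18\right)^{2} = \left(8 + 18\right)^{2} = 26^{2} = 676$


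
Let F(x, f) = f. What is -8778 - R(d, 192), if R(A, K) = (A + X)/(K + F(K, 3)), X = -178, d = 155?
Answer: -1711687/195 ≈ -8777.9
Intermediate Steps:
R(A, K) = (-178 + A)/(3 + K) (R(A, K) = (A - 178)/(K + 3) = (-178 + A)/(3 + K))
-8778 - R(d, 192) = -8778 - (-178 + 155)/(3 + 192) = -8778 - (-23)/195 = -8778 - 1*(-23/195) = -8778 + 23/195 = -1711687/195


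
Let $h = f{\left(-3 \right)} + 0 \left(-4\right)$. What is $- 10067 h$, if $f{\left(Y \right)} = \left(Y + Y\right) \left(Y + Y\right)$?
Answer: $-362412$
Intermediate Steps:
$f{\left(Y \right)} = 4 Y^{2}$ ($f{\left(Y \right)} = 2 Y 2 Y = 4 Y^{2}$)
$h = 36$ ($h = 4 \left(-3\right)^{2} + 0 \left(-4\right) = 4 \cdot 9 + 0 = 36 + 0 = 36$)
$- 10067 h = \left(-10067\right) 36 = -362412$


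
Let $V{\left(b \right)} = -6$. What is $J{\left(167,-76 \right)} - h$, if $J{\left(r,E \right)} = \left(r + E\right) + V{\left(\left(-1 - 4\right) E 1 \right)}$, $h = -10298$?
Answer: $10383$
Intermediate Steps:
$J{\left(r,E \right)} = -6 + E + r$ ($J{\left(r,E \right)} = \left(r + E\right) - 6 = \left(E + r\right) - 6 = -6 + E + r$)
$J{\left(167,-76 \right)} - h = \left(-6 - 76 + 167\right) - -10298 = 85 + 10298 = 10383$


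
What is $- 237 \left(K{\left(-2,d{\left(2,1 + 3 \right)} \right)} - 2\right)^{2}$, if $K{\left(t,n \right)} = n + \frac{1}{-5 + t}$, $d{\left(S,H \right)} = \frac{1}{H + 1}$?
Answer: $- \frac{1095888}{1225} \approx -894.6$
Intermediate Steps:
$d{\left(S,H \right)} = \frac{1}{1 + H}$
$- 237 \left(K{\left(-2,d{\left(2,1 + 3 \right)} \right)} - 2\right)^{2} = - 237 \left(\frac{1 - \frac{5}{1 + \left(1 + 3\right)} + \frac{1}{1 + \left(1 + 3\right)} \left(-2\right)}{-5 - 2} - 2\right)^{2} = - 237 \left(\frac{1 - \frac{5}{1 + 4} + \frac{1}{1 + 4} \left(-2\right)}{-7} - 2\right)^{2} = - 237 \left(- \frac{1 - \frac{5}{5} + \frac{1}{5} \left(-2\right)}{7} - 2\right)^{2} = - 237 \left(- \frac{1 - 1 + \frac{1}{5} \left(-2\right)}{7} - 2\right)^{2} = - 237 \left(- \frac{1 - 1 - \frac{2}{5}}{7} - 2\right)^{2} = - 237 \left(\left(- \frac{1}{7}\right) \left(- \frac{2}{5}\right) - 2\right)^{2} = - 237 \left(\frac{2}{35} - 2\right)^{2} = - 237 \left(- \frac{68}{35}\right)^{2} = \left(-237\right) \frac{4624}{1225} = - \frac{1095888}{1225}$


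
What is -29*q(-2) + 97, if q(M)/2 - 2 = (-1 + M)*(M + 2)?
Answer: -19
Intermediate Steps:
q(M) = 4 + 2*(-1 + M)*(2 + M) (q(M) = 4 + 2*((-1 + M)*(M + 2)) = 4 + 2*((-1 + M)*(2 + M)) = 4 + 2*(-1 + M)*(2 + M))
-29*q(-2) + 97 = -58*(-2)*(1 - 2) + 97 = -58*(-2)*(-1) + 97 = -29*4 + 97 = -116 + 97 = -19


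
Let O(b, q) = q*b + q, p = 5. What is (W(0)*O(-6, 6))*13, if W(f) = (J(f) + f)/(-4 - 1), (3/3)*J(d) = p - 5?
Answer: 0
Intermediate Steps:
J(d) = 0 (J(d) = 5 - 5 = 0)
W(f) = -f/5 (W(f) = (0 + f)/(-4 - 1) = f/(-5) = f*(-1/5) = -f/5)
O(b, q) = q + b*q (O(b, q) = b*q + q = q + b*q)
(W(0)*O(-6, 6))*13 = ((-1/5*0)*(6*(1 - 6)))*13 = (0*(6*(-5)))*13 = (0*(-30))*13 = 0*13 = 0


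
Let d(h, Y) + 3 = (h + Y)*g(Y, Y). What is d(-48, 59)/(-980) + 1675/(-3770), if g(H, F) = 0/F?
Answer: -163019/369460 ≈ -0.44124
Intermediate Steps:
g(H, F) = 0
d(h, Y) = -3 (d(h, Y) = -3 + (h + Y)*0 = -3 + (Y + h)*0 = -3 + 0 = -3)
d(-48, 59)/(-980) + 1675/(-3770) = -3/(-980) + 1675/(-3770) = -3*(-1/980) + 1675*(-1/3770) = 3/980 - 335/754 = -163019/369460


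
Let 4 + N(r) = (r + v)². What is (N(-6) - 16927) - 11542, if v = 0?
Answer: -28437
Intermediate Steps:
N(r) = -4 + r² (N(r) = -4 + (r + 0)² = -4 + r²)
(N(-6) - 16927) - 11542 = ((-4 + (-6)²) - 16927) - 11542 = ((-4 + 36) - 16927) - 11542 = (32 - 16927) - 11542 = -16895 - 11542 = -28437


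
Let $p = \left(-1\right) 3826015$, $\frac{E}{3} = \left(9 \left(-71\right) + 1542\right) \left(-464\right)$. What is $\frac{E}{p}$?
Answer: $\frac{1256976}{3826015} \approx 0.32853$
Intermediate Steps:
$E = -1256976$ ($E = 3 \left(9 \left(-71\right) + 1542\right) \left(-464\right) = 3 \left(-639 + 1542\right) \left(-464\right) = 3 \cdot 903 \left(-464\right) = 3 \left(-418992\right) = -1256976$)
$p = -3826015$
$\frac{E}{p} = - \frac{1256976}{-3826015} = \left(-1256976\right) \left(- \frac{1}{3826015}\right) = \frac{1256976}{3826015}$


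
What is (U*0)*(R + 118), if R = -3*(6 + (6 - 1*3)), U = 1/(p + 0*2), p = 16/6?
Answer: 0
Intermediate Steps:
p = 8/3 (p = 16*(⅙) = 8/3 ≈ 2.6667)
U = 3/8 (U = 1/(8/3 + 0*2) = 1/(8/3 + 0) = 1/(8/3) = 3/8 ≈ 0.37500)
R = -27 (R = -3*(6 + (6 - 3)) = -3*(6 + 3) = -3*9 = -27)
(U*0)*(R + 118) = ((3/8)*0)*(-27 + 118) = 0*91 = 0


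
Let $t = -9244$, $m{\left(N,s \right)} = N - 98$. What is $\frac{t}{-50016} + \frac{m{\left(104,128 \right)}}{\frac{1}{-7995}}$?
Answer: $- \frac{599814569}{12504} \approx -47970.0$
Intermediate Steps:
$m{\left(N,s \right)} = -98 + N$ ($m{\left(N,s \right)} = N - 98 = -98 + N$)
$\frac{t}{-50016} + \frac{m{\left(104,128 \right)}}{\frac{1}{-7995}} = - \frac{9244}{-50016} + \frac{-98 + 104}{\frac{1}{-7995}} = \left(-9244\right) \left(- \frac{1}{50016}\right) + \frac{6}{- \frac{1}{7995}} = \frac{2311}{12504} + 6 \left(-7995\right) = \frac{2311}{12504} - 47970 = - \frac{599814569}{12504}$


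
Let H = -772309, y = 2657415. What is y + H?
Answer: 1885106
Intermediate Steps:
y + H = 2657415 - 772309 = 1885106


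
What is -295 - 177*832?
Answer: -147559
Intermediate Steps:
-295 - 177*832 = -295 - 147264 = -147559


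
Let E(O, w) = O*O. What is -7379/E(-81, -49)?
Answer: -7379/6561 ≈ -1.1247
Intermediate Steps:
E(O, w) = O²
-7379/E(-81, -49) = -7379/((-81)²) = -7379/6561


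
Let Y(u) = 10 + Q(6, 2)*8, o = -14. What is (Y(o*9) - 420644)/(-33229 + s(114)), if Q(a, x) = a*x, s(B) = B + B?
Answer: 420538/33001 ≈ 12.743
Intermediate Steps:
s(B) = 2*B
Y(u) = 106 (Y(u) = 10 + (6*2)*8 = 10 + 12*8 = 10 + 96 = 106)
(Y(o*9) - 420644)/(-33229 + s(114)) = (106 - 420644)/(-33229 + 2*114) = -420538/(-33229 + 228) = -420538/(-33001) = -420538*(-1/33001) = 420538/33001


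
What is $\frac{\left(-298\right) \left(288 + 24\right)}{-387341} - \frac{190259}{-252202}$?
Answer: $\frac{97143844471}{97688174882} \approx 0.99443$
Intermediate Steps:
$\frac{\left(-298\right) \left(288 + 24\right)}{-387341} - \frac{190259}{-252202} = \left(-298\right) 312 \left(- \frac{1}{387341}\right) - - \frac{190259}{252202} = \left(-92976\right) \left(- \frac{1}{387341}\right) + \frac{190259}{252202} = \frac{92976}{387341} + \frac{190259}{252202} = \frac{97143844471}{97688174882}$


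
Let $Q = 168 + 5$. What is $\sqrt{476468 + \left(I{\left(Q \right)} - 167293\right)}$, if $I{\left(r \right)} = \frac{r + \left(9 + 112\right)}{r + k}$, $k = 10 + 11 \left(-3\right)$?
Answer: $\frac{4 \sqrt{483089}}{5} \approx 556.04$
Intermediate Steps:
$Q = 173$
$k = -23$ ($k = 10 - 33 = -23$)
$I{\left(r \right)} = \frac{121 + r}{-23 + r}$ ($I{\left(r \right)} = \frac{r + \left(9 + 112\right)}{r - 23} = \frac{r + 121}{-23 + r} = \frac{121 + r}{-23 + r}$)
$\sqrt{476468 + \left(I{\left(Q \right)} - 167293\right)} = \sqrt{476468 - \left(167293 - \frac{121 + 173}{-23 + 173}\right)} = \sqrt{476468 - \left(167293 - \frac{1}{150} \cdot 294\right)} = \sqrt{476468 + \left(\frac{1}{150} \cdot 294 - 167293\right)} = \sqrt{476468 + \left(\frac{49}{25} - 167293\right)} = \sqrt{476468 - \frac{4182276}{25}} = \sqrt{\frac{7729424}{25}} = \frac{4 \sqrt{483089}}{5}$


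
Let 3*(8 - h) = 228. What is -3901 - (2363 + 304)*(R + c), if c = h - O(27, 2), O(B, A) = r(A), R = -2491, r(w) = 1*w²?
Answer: 6831620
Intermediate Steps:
h = -68 (h = 8 - ⅓*228 = 8 - 76 = -68)
r(w) = w²
O(B, A) = A²
c = -72 (c = -68 - 1*2² = -68 - 1*4 = -68 - 4 = -72)
-3901 - (2363 + 304)*(R + c) = -3901 - (2363 + 304)*(-2491 - 72) = -3901 - 2667*(-2563) = -3901 - 1*(-6835521) = -3901 + 6835521 = 6831620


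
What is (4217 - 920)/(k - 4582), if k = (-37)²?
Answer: -157/153 ≈ -1.0261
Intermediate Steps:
k = 1369
(4217 - 920)/(k - 4582) = (4217 - 920)/(1369 - 4582) = 3297/(-3213) = 3297*(-1/3213) = -157/153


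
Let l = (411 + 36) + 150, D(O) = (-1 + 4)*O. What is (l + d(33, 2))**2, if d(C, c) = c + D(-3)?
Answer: 348100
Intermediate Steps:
D(O) = 3*O
l = 597 (l = 447 + 150 = 597)
d(C, c) = -9 + c (d(C, c) = c + 3*(-3) = c - 9 = -9 + c)
(l + d(33, 2))**2 = (597 + (-9 + 2))**2 = (597 - 7)**2 = 590**2 = 348100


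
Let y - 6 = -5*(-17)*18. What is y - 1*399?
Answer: 1137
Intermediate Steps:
y = 1536 (y = 6 - 5*(-17)*18 = 6 + 85*18 = 6 + 1530 = 1536)
y - 1*399 = 1536 - 1*399 = 1536 - 399 = 1137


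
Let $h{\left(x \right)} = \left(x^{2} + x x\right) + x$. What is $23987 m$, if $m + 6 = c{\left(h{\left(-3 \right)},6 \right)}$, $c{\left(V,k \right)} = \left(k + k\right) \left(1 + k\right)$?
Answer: $1870986$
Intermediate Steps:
$h{\left(x \right)} = x + 2 x^{2}$ ($h{\left(x \right)} = \left(x^{2} + x^{2}\right) + x = 2 x^{2} + x = x + 2 x^{2}$)
$c{\left(V,k \right)} = 2 k \left(1 + k\right)$
$m = 78$ ($m = -6 + 2 \cdot 6 \left(1 + 6\right) = -6 + 2 \cdot 6 \cdot 7 = -6 + 84 = 78$)
$23987 m = 23987 \cdot 78 = 1870986$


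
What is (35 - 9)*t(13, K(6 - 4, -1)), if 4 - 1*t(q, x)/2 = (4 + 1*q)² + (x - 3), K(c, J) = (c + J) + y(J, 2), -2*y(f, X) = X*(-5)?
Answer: -14976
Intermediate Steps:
y(f, X) = 5*X/2 (y(f, X) = -X*(-5)/2 = -(-5)*X/2 = 5*X/2)
K(c, J) = 5 + J + c (K(c, J) = (c + J) + (5/2)*2 = (J + c) + 5 = 5 + J + c)
t(q, x) = 14 - 2*x - 2*(4 + q)² (t(q, x) = 8 - 2*((4 + 1*q)² + (x - 3)) = 8 - 2*((4 + q)² + (-3 + x)) = 8 - 2*(-3 + x + (4 + q)²) = 8 + (6 - 2*x - 2*(4 + q)²) = 14 - 2*x - 2*(4 + q)²)
(35 - 9)*t(13, K(6 - 4, -1)) = (35 - 9)*(14 - 2*(5 - 1 + (6 - 4)) - 2*(4 + 13)²) = 26*(14 - 2*(5 - 1 + 2) - 2*17²) = 26*(14 - 2*6 - 2*289) = 26*(14 - 12 - 578) = 26*(-576) = -14976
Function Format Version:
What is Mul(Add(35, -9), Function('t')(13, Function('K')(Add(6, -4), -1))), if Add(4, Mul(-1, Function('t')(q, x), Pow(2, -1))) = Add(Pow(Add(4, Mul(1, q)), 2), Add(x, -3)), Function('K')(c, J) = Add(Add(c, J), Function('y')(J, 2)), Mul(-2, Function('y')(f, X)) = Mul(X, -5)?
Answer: -14976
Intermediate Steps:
Function('y')(f, X) = Mul(Rational(5, 2), X) (Function('y')(f, X) = Mul(Rational(-1, 2), Mul(X, -5)) = Mul(Rational(-1, 2), Mul(-5, X)) = Mul(Rational(5, 2), X))
Function('K')(c, J) = Add(5, J, c) (Function('K')(c, J) = Add(Add(c, J), Mul(Rational(5, 2), 2)) = Add(Add(J, c), 5) = Add(5, J, c))
Function('t')(q, x) = Add(14, Mul(-2, x), Mul(-2, Pow(Add(4, q), 2))) (Function('t')(q, x) = Add(8, Mul(-2, Add(Pow(Add(4, Mul(1, q)), 2), Add(x, -3)))) = Add(8, Mul(-2, Add(Pow(Add(4, q), 2), Add(-3, x)))) = Add(8, Mul(-2, Add(-3, x, Pow(Add(4, q), 2)))) = Add(8, Add(6, Mul(-2, x), Mul(-2, Pow(Add(4, q), 2)))) = Add(14, Mul(-2, x), Mul(-2, Pow(Add(4, q), 2))))
Mul(Add(35, -9), Function('t')(13, Function('K')(Add(6, -4), -1))) = Mul(Add(35, -9), Add(14, Mul(-2, Add(5, -1, Add(6, -4))), Mul(-2, Pow(Add(4, 13), 2)))) = Mul(26, Add(14, Mul(-2, Add(5, -1, 2)), Mul(-2, Pow(17, 2)))) = Mul(26, Add(14, Mul(-2, 6), Mul(-2, 289))) = Mul(26, Add(14, -12, -578)) = Mul(26, -576) = -14976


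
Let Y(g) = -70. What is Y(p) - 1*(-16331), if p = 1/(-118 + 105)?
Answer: 16261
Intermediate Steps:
p = -1/13 (p = 1/(-13) = -1/13 ≈ -0.076923)
Y(p) - 1*(-16331) = -70 - 1*(-16331) = -70 + 16331 = 16261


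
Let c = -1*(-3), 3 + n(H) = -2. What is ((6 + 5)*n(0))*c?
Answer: -165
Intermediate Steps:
n(H) = -5 (n(H) = -3 - 2 = -5)
c = 3
((6 + 5)*n(0))*c = ((6 + 5)*(-5))*3 = (11*(-5))*3 = -55*3 = -165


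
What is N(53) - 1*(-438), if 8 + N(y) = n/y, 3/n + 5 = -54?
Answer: 1344607/3127 ≈ 430.00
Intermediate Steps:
n = -3/59 (n = 3/(-5 - 54) = 3/(-59) = 3*(-1/59) = -3/59 ≈ -0.050847)
N(y) = -8 - 3/(59*y)
N(53) - 1*(-438) = (-8 - 3/59/53) - 1*(-438) = (-8 - 3/59*1/53) + 438 = (-8 - 3/3127) + 438 = -25019/3127 + 438 = 1344607/3127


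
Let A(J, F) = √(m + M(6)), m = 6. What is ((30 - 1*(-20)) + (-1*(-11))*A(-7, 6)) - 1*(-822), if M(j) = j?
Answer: 872 + 22*√3 ≈ 910.11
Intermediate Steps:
A(J, F) = 2*√3 (A(J, F) = √(6 + 6) = √12 = 2*√3)
((30 - 1*(-20)) + (-1*(-11))*A(-7, 6)) - 1*(-822) = ((30 - 1*(-20)) + (-1*(-11))*(2*√3)) - 1*(-822) = ((30 + 20) + 11*(2*√3)) + 822 = (50 + 22*√3) + 822 = 872 + 22*√3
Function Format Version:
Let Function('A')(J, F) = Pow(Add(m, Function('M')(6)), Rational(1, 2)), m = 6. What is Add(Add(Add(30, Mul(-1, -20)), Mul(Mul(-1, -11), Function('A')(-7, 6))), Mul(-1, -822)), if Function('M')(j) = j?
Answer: Add(872, Mul(22, Pow(3, Rational(1, 2)))) ≈ 910.11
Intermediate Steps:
Function('A')(J, F) = Mul(2, Pow(3, Rational(1, 2))) (Function('A')(J, F) = Pow(Add(6, 6), Rational(1, 2)) = Pow(12, Rational(1, 2)) = Mul(2, Pow(3, Rational(1, 2))))
Add(Add(Add(30, Mul(-1, -20)), Mul(Mul(-1, -11), Function('A')(-7, 6))), Mul(-1, -822)) = Add(Add(Add(30, Mul(-1, -20)), Mul(Mul(-1, -11), Mul(2, Pow(3, Rational(1, 2))))), Mul(-1, -822)) = Add(Add(Add(30, 20), Mul(11, Mul(2, Pow(3, Rational(1, 2))))), 822) = Add(Add(50, Mul(22, Pow(3, Rational(1, 2)))), 822) = Add(872, Mul(22, Pow(3, Rational(1, 2))))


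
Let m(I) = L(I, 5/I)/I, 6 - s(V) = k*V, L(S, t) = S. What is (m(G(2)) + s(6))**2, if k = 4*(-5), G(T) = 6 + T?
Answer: 16129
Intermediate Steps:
k = -20
s(V) = 6 + 20*V (s(V) = 6 - (-20)*V = 6 + 20*V)
m(I) = 1 (m(I) = I/I = 1)
(m(G(2)) + s(6))**2 = (1 + (6 + 20*6))**2 = (1 + (6 + 120))**2 = (1 + 126)**2 = 127**2 = 16129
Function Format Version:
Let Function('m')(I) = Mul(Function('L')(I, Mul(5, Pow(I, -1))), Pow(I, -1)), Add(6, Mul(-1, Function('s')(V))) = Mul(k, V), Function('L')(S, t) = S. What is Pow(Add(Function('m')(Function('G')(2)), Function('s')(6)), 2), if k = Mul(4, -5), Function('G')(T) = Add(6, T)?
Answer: 16129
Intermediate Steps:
k = -20
Function('s')(V) = Add(6, Mul(20, V)) (Function('s')(V) = Add(6, Mul(-1, Mul(-20, V))) = Add(6, Mul(20, V)))
Function('m')(I) = 1 (Function('m')(I) = Mul(I, Pow(I, -1)) = 1)
Pow(Add(Function('m')(Function('G')(2)), Function('s')(6)), 2) = Pow(Add(1, Add(6, Mul(20, 6))), 2) = Pow(Add(1, Add(6, 120)), 2) = Pow(Add(1, 126), 2) = Pow(127, 2) = 16129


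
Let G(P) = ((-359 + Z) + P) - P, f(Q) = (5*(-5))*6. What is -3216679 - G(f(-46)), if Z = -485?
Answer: -3215835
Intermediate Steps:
f(Q) = -150 (f(Q) = -25*6 = -150)
G(P) = -844 (G(P) = ((-359 - 485) + P) - P = (-844 + P) - P = -844)
-3216679 - G(f(-46)) = -3216679 - 1*(-844) = -3216679 + 844 = -3215835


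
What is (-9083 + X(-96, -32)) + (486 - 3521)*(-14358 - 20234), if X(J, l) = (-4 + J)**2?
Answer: 104987637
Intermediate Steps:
(-9083 + X(-96, -32)) + (486 - 3521)*(-14358 - 20234) = (-9083 + (-4 - 96)**2) + (486 - 3521)*(-14358 - 20234) = (-9083 + (-100)**2) - 3035*(-34592) = (-9083 + 10000) + 104986720 = 917 + 104986720 = 104987637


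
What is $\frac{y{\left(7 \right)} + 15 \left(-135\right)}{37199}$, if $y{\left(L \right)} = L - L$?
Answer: $- \frac{2025}{37199} \approx -0.054437$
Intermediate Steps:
$y{\left(L \right)} = 0$
$\frac{y{\left(7 \right)} + 15 \left(-135\right)}{37199} = \frac{0 + 15 \left(-135\right)}{37199} = \left(0 - 2025\right) \frac{1}{37199} = \left(-2025\right) \frac{1}{37199} = - \frac{2025}{37199}$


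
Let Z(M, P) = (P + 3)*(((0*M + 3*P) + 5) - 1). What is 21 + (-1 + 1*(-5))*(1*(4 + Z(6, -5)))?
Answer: -135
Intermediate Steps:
Z(M, P) = (3 + P)*(4 + 3*P) (Z(M, P) = (3 + P)*(((0 + 3*P) + 5) - 1) = (3 + P)*((3*P + 5) - 1) = (3 + P)*((5 + 3*P) - 1) = (3 + P)*(4 + 3*P))
21 + (-1 + 1*(-5))*(1*(4 + Z(6, -5))) = 21 + (-1 + 1*(-5))*(1*(4 + (12 + 3*(-5)² + 13*(-5)))) = 21 + (-1 - 5)*(1*(4 + (12 + 3*25 - 65))) = 21 - 6*(4 + (12 + 75 - 65)) = 21 - 6*(4 + 22) = 21 - 6*26 = 21 - 156 = -135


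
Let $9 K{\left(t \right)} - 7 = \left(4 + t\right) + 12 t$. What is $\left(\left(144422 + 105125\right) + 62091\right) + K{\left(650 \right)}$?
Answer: $\frac{2813203}{9} \approx 3.1258 \cdot 10^{5}$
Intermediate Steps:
$K{\left(t \right)} = \frac{11}{9} + \frac{13 t}{9}$ ($K{\left(t \right)} = \frac{7}{9} + \frac{\left(4 + t\right) + 12 t}{9} = \frac{7}{9} + \frac{4 + 13 t}{9} = \frac{7}{9} + \left(\frac{4}{9} + \frac{13 t}{9}\right) = \frac{11}{9} + \frac{13 t}{9}$)
$\left(\left(144422 + 105125\right) + 62091\right) + K{\left(650 \right)} = \left(\left(144422 + 105125\right) + 62091\right) + \left(\frac{11}{9} + \frac{13}{9} \cdot 650\right) = \left(249547 + 62091\right) + \left(\frac{11}{9} + \frac{8450}{9}\right) = 311638 + \frac{8461}{9} = \frac{2813203}{9}$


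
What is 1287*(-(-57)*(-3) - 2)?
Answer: -222651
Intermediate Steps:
1287*(-(-57)*(-3) - 2) = 1287*(-19*9 - 2) = 1287*(-171 - 2) = 1287*(-173) = -222651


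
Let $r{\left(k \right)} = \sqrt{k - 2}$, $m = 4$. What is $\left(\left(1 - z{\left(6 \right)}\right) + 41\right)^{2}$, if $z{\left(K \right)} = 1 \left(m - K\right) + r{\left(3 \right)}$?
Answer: $1849$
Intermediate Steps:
$r{\left(k \right)} = \sqrt{-2 + k}$
$z{\left(K \right)} = 5 - K$ ($z{\left(K \right)} = 1 \left(4 - K\right) + \sqrt{-2 + 3} = \left(4 - K\right) + \sqrt{1} = \left(4 - K\right) + 1 = 5 - K$)
$\left(\left(1 - z{\left(6 \right)}\right) + 41\right)^{2} = \left(\left(1 - \left(5 - 6\right)\right) + 41\right)^{2} = \left(\left(1 - -1\right) + 41\right)^{2} = \left(\left(1 + 1\right) + 41\right)^{2} = \left(2 + 41\right)^{2} = 43^{2} = 1849$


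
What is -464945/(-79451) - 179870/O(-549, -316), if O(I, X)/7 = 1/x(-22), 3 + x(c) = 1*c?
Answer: 357274538865/556157 ≈ 6.4240e+5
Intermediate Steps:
x(c) = -3 + c (x(c) = -3 + 1*c = -3 + c)
O(I, X) = -7/25 (O(I, X) = 7/(-3 - 22) = 7/(-25) = 7*(-1/25) = -7/25)
-464945/(-79451) - 179870/O(-549, -316) = -464945/(-79451) - 179870/(-7/25) = -464945*(-1/79451) - 179870*(-25/7) = 464945/79451 + 4496750/7 = 357274538865/556157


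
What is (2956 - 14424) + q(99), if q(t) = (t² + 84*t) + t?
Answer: 6748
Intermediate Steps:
q(t) = t² + 85*t
(2956 - 14424) + q(99) = (2956 - 14424) + 99*(85 + 99) = -11468 + 99*184 = -11468 + 18216 = 6748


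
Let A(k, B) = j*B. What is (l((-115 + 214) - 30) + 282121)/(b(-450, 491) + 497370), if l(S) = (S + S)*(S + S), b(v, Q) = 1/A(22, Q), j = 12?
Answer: 1774464180/2930504041 ≈ 0.60551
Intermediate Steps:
A(k, B) = 12*B
b(v, Q) = 1/(12*Q)
l(S) = 4*S² (l(S) = (2*S)*(2*S) = 4*S²)
(l((-115 + 214) - 30) + 282121)/(b(-450, 491) + 497370) = (4*((-115 + 214) - 30)² + 282121)/((1/12)/491 + 497370) = (4*(99 - 30)² + 282121)/((1/12)*(1/491) + 497370) = (4*69² + 282121)/(1/5892 + 497370) = (4*4761 + 282121)/(2930504041/5892) = (19044 + 282121)*(5892/2930504041) = 301165*(5892/2930504041) = 1774464180/2930504041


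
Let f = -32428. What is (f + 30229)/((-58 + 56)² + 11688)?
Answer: -2199/11692 ≈ -0.18808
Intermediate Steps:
(f + 30229)/((-58 + 56)² + 11688) = (-32428 + 30229)/((-58 + 56)² + 11688) = -2199/((-2)² + 11688) = -2199/(4 + 11688) = -2199/11692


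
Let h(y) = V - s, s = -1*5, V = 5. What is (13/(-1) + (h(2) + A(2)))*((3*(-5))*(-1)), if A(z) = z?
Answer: -15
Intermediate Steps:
s = -5
h(y) = 10 (h(y) = 5 - 1*(-5) = 5 + 5 = 10)
(13/(-1) + (h(2) + A(2)))*((3*(-5))*(-1)) = (13/(-1) + (10 + 2))*((3*(-5))*(-1)) = (13*(-1) + 12)*(-15*(-1)) = (-13 + 12)*15 = -1*15 = -15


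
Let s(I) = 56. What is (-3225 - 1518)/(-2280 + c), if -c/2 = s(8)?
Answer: 4743/2392 ≈ 1.9829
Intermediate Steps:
c = -112 (c = -2*56 = -112)
(-3225 - 1518)/(-2280 + c) = (-3225 - 1518)/(-2280 - 112) = -4743/(-2392) = -4743*(-1/2392) = 4743/2392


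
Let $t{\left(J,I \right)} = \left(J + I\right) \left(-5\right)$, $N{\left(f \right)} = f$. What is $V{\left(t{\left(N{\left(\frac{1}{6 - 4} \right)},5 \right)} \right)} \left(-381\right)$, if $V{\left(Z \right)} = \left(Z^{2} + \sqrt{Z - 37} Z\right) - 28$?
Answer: $- \frac{1109853}{4} + \frac{20955 i \sqrt{258}}{4} \approx -2.7746 \cdot 10^{5} + 84147.0 i$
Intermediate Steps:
$t{\left(J,I \right)} = - 5 I - 5 J$ ($t{\left(J,I \right)} = \left(I + J\right) \left(-5\right) = - 5 I - 5 J$)
$V{\left(Z \right)} = -28 + Z^{2} + Z \sqrt{-37 + Z}$ ($V{\left(Z \right)} = \left(Z^{2} + \sqrt{-37 + Z} Z\right) - 28 = \left(Z^{2} + Z \sqrt{-37 + Z}\right) - 28 = -28 + Z^{2} + Z \sqrt{-37 + Z}$)
$V{\left(t{\left(N{\left(\frac{1}{6 - 4} \right)},5 \right)} \right)} \left(-381\right) = \left(-28 + \left(\left(-5\right) 5 - \frac{5}{6 - 4}\right)^{2} + \left(\left(-5\right) 5 - \frac{5}{6 - 4}\right) \sqrt{-37 - \left(25 + \frac{5}{6 - 4}\right)}\right) \left(-381\right) = \left(-28 + \left(-25 - \frac{5}{2}\right)^{2} + \left(-25 - \frac{5}{2}\right) \sqrt{-37 - \left(25 + \frac{5}{2}\right)}\right) \left(-381\right) = \left(-28 + \left(-25 - \frac{5}{2}\right)^{2} + \left(-25 - \frac{5}{2}\right) \sqrt{-37 - \frac{55}{2}}\right) \left(-381\right) = \left(-28 + \left(- \frac{55}{2}\right)^{2} - \frac{55 \sqrt{-37 - \frac{55}{2}}}{2}\right) \left(-381\right) = \left(-28 + \frac{3025}{4} - \frac{55 \sqrt{- \frac{129}{2}}}{2}\right) \left(-381\right) = \left(-28 + \frac{3025}{4} - \frac{55 \frac{i \sqrt{258}}{2}}{2}\right) \left(-381\right) = \left(-28 + \frac{3025}{4} - \frac{55 i \sqrt{258}}{4}\right) \left(-381\right) = \left(\frac{2913}{4} - \frac{55 i \sqrt{258}}{4}\right) \left(-381\right) = - \frac{1109853}{4} + \frac{20955 i \sqrt{258}}{4}$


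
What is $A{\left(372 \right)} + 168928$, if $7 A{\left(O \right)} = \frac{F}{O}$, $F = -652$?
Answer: $\frac{109971965}{651} \approx 1.6893 \cdot 10^{5}$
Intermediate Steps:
$A{\left(O \right)} = - \frac{652}{7 O}$ ($A{\left(O \right)} = \frac{\left(-652\right) \frac{1}{O}}{7} = - \frac{652}{7 O}$)
$A{\left(372 \right)} + 168928 = - \frac{652}{7 \cdot 372} + 168928 = \left(- \frac{652}{7}\right) \frac{1}{372} + 168928 = - \frac{163}{651} + 168928 = \frac{109971965}{651}$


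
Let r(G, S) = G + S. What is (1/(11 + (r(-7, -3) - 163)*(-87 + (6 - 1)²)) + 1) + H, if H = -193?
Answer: -2061503/10737 ≈ -192.00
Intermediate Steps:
(1/(11 + (r(-7, -3) - 163)*(-87 + (6 - 1)²)) + 1) + H = (1/(11 + ((-7 - 3) - 163)*(-87 + (6 - 1)²)) + 1) - 193 = (1/(11 + (-10 - 163)*(-87 + 5²)) + 1) - 193 = (1/(11 - 173*(-87 + 25)) + 1) - 193 = (1/(11 - 173*(-62)) + 1) - 193 = (1/(11 + 10726) + 1) - 193 = (1/10737 + 1) - 193 = 10738/10737 - 193 = -2061503/10737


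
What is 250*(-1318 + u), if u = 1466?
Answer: 37000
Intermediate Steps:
250*(-1318 + u) = 250*(-1318 + 1466) = 250*148 = 37000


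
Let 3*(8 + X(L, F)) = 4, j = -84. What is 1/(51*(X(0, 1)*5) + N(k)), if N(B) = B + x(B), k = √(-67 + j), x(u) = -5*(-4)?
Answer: -1680/2822551 - I*√151/2822551 ≈ -0.00059521 - 4.3536e-6*I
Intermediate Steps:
x(u) = 20
X(L, F) = -20/3 (X(L, F) = -8 + (⅓)*4 = -8 + 4/3 = -20/3)
k = I*√151 (k = √(-67 - 84) = √(-151) = I*√151 ≈ 12.288*I)
N(B) = 20 + B (N(B) = B + 20 = 20 + B)
1/(51*(X(0, 1)*5) + N(k)) = 1/(51*(-20/3*5) + (20 + I*√151)) = 1/(51*(-100/3) + (20 + I*√151)) = 1/(-1700 + (20 + I*√151)) = 1/(-1680 + I*√151)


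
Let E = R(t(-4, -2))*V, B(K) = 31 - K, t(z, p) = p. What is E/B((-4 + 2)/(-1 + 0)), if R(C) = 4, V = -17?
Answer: -68/29 ≈ -2.3448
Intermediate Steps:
E = -68 (E = 4*(-17) = -68)
E/B((-4 + 2)/(-1 + 0)) = -68/(31 - (-4 + 2)/(-1 + 0)) = -68/(31 - (-2)/(-1)) = -68/(31 - (-2)*(-1)) = -68/(31 - 1*2) = -68/(31 - 2) = -68/29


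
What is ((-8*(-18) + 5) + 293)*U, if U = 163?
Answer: 72046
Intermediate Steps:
((-8*(-18) + 5) + 293)*U = ((-8*(-18) + 5) + 293)*163 = ((144 + 5) + 293)*163 = (149 + 293)*163 = 442*163 = 72046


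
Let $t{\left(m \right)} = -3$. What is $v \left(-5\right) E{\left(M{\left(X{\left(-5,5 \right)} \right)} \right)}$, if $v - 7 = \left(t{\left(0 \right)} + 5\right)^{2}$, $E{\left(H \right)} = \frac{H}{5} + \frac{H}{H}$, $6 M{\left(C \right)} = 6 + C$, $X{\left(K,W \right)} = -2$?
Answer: $- \frac{187}{3} \approx -62.333$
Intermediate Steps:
$M{\left(C \right)} = 1 + \frac{C}{6}$ ($M{\left(C \right)} = \frac{6 + C}{6} = 1 + \frac{C}{6}$)
$E{\left(H \right)} = 1 + \frac{H}{5}$ ($E{\left(H \right)} = H \frac{1}{5} + 1 = \frac{H}{5} + 1 = 1 + \frac{H}{5}$)
$v = 11$ ($v = 7 + \left(-3 + 5\right)^{2} = 7 + 2^{2} = 7 + 4 = 11$)
$v \left(-5\right) E{\left(M{\left(X{\left(-5,5 \right)} \right)} \right)} = 11 \left(-5\right) \left(1 + \frac{1 + \frac{1}{6} \left(-2\right)}{5}\right) = - 55 \left(1 + \frac{1 - \frac{1}{3}}{5}\right) = - 55 \left(1 + \frac{1}{5} \cdot \frac{2}{3}\right) = - 55 \left(1 + \frac{2}{15}\right) = \left(-55\right) \frac{17}{15} = - \frac{187}{3}$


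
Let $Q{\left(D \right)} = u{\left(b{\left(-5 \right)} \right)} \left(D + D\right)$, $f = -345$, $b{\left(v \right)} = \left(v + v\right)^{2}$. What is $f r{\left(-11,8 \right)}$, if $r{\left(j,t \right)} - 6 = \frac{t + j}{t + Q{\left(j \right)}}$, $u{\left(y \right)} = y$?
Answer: $- \frac{4538475}{2192} \approx -2070.5$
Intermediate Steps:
$b{\left(v \right)} = 4 v^{2}$ ($b{\left(v \right)} = \left(2 v\right)^{2} = 4 v^{2}$)
$Q{\left(D \right)} = 200 D$ ($Q{\left(D \right)} = 4 \left(-5\right)^{2} \left(D + D\right) = 4 \cdot 25 \cdot 2 D = 100 \cdot 2 D = 200 D$)
$r{\left(j,t \right)} = 6 + \frac{j + t}{t + 200 j}$ ($r{\left(j,t \right)} = 6 + \frac{t + j}{t + 200 j} = 6 + \frac{j + t}{t + 200 j}$)
$f r{\left(-11,8 \right)} = - 345 \frac{7 \cdot 8 + 1201 \left(-11\right)}{8 + 200 \left(-11\right)} = - 345 \frac{56 - 13211}{8 - 2200} = - 345 \frac{1}{-2192} \left(-13155\right) = - 345 \left(\left(- \frac{1}{2192}\right) \left(-13155\right)\right) = \left(-345\right) \frac{13155}{2192} = - \frac{4538475}{2192}$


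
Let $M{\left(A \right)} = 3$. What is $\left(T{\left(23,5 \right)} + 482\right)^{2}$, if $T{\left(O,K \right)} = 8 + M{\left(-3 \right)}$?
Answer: $243049$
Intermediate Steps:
$T{\left(O,K \right)} = 11$ ($T{\left(O,K \right)} = 8 + 3 = 11$)
$\left(T{\left(23,5 \right)} + 482\right)^{2} = \left(11 + 482\right)^{2} = 493^{2} = 243049$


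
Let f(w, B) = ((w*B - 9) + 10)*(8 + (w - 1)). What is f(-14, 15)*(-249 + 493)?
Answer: 356972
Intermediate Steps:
f(w, B) = (1 + B*w)*(7 + w) (f(w, B) = ((B*w - 9) + 10)*(8 + (-1 + w)) = ((-9 + B*w) + 10)*(7 + w) = (1 + B*w)*(7 + w))
f(-14, 15)*(-249 + 493) = (7 - 14 + 15*(-14)**2 + 7*15*(-14))*(-249 + 493) = (7 - 14 + 15*196 - 1470)*244 = (7 - 14 + 2940 - 1470)*244 = 1463*244 = 356972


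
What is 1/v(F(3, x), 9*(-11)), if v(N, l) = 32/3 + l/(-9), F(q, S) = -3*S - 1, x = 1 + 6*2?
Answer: 3/65 ≈ 0.046154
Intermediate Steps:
x = 13 (x = 1 + 12 = 13)
F(q, S) = -1 - 3*S
v(N, l) = 32/3 - l/9 (v(N, l) = 32*(1/3) + l*(-1/9) = 32/3 - l/9)
1/v(F(3, x), 9*(-11)) = 1/(32/3 - (-11)) = 1/(32/3 - 1/9*(-99)) = 1/(32/3 + 11) = 1/(65/3) = 3/65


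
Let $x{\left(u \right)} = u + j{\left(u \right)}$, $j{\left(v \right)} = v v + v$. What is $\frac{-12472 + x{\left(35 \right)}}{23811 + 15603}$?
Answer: $- \frac{11177}{39414} \approx -0.28358$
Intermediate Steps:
$j{\left(v \right)} = v + v^{2}$ ($j{\left(v \right)} = v^{2} + v = v + v^{2}$)
$x{\left(u \right)} = u + u \left(1 + u\right)$
$\frac{-12472 + x{\left(35 \right)}}{23811 + 15603} = \frac{-12472 + 35 \left(2 + 35\right)}{23811 + 15603} = \frac{-12472 + 35 \cdot 37}{39414} = \left(-12472 + 1295\right) \frac{1}{39414} = \left(-11177\right) \frac{1}{39414} = - \frac{11177}{39414}$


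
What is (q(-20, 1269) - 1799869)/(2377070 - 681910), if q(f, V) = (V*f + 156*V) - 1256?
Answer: -1628541/1695160 ≈ -0.96070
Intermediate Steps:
q(f, V) = -1256 + 156*V + V*f (q(f, V) = (156*V + V*f) - 1256 = -1256 + 156*V + V*f)
(q(-20, 1269) - 1799869)/(2377070 - 681910) = ((-1256 + 156*1269 + 1269*(-20)) - 1799869)/(2377070 - 681910) = ((-1256 + 197964 - 25380) - 1799869)/1695160 = (171328 - 1799869)*(1/1695160) = -1628541*1/1695160 = -1628541/1695160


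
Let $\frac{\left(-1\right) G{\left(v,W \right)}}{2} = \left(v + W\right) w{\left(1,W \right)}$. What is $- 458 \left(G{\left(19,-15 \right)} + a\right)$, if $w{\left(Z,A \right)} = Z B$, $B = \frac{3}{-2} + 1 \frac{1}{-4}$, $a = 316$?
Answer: $-151140$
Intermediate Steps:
$B = - \frac{7}{4}$ ($B = 3 \left(- \frac{1}{2}\right) + 1 \left(- \frac{1}{4}\right) = - \frac{3}{2} - \frac{1}{4} = - \frac{7}{4} \approx -1.75$)
$w{\left(Z,A \right)} = - \frac{7 Z}{4}$ ($w{\left(Z,A \right)} = Z \left(- \frac{7}{4}\right) = - \frac{7 Z}{4}$)
$G{\left(v,W \right)} = \frac{7 W}{2} + \frac{7 v}{2}$ ($G{\left(v,W \right)} = - 2 \left(v + W\right) \left(\left(- \frac{7}{4}\right) 1\right) = - 2 \left(W + v\right) \left(- \frac{7}{4}\right) = - 2 \left(- \frac{7 W}{4} - \frac{7 v}{4}\right) = \frac{7 W}{2} + \frac{7 v}{2}$)
$- 458 \left(G{\left(19,-15 \right)} + a\right) = - 458 \left(\left(\frac{7}{2} \left(-15\right) + \frac{7}{2} \cdot 19\right) + 316\right) = - 458 \left(\left(- \frac{105}{2} + \frac{133}{2}\right) + 316\right) = - 458 \left(14 + 316\right) = \left(-458\right) 330 = -151140$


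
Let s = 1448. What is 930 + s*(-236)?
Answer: -340798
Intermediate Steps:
930 + s*(-236) = 930 + 1448*(-236) = 930 - 341728 = -340798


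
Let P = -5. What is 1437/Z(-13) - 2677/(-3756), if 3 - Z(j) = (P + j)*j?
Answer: -1592995/289212 ≈ -5.5081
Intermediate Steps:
Z(j) = 3 - j*(-5 + j) (Z(j) = 3 - (-5 + j)*j = 3 - j*(-5 + j))
1437/Z(-13) - 2677/(-3756) = 1437/(3 - 1*(-13)² + 5*(-13)) - 2677/(-3756) = 1437/(3 - 1*169 - 65) - 2677*(-1/3756) = 1437/(3 - 169 - 65) + 2677/3756 = 1437/(-231) + 2677/3756 = 1437*(-1/231) + 2677/3756 = -479/77 + 2677/3756 = -1592995/289212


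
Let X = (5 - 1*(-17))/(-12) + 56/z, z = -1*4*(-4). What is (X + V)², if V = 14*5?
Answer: 46225/9 ≈ 5136.1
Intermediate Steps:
z = 16 (z = -4*(-4) = 16)
V = 70
X = 5/3 (X = (5 - 1*(-17))/(-12) + 56/16 = (5 + 17)*(-1/12) + 56*(1/16) = 22*(-1/12) + 7/2 = -11/6 + 7/2 = 5/3 ≈ 1.6667)
(X + V)² = (5/3 + 70)² = (215/3)² = 46225/9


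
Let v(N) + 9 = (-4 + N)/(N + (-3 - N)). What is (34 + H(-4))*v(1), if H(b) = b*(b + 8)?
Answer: -144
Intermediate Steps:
v(N) = -23/3 - N/3 (v(N) = -9 + (-4 + N)/(N + (-3 - N)) = -9 + (-4 + N)/(-3) = -9 + (-4 + N)*(-⅓) = -9 + (4/3 - N/3) = -23/3 - N/3)
H(b) = b*(8 + b)
(34 + H(-4))*v(1) = (34 - 4*(8 - 4))*(-23/3 - ⅓*1) = (34 - 4*4)*(-23/3 - ⅓) = (34 - 16)*(-8) = 18*(-8) = -144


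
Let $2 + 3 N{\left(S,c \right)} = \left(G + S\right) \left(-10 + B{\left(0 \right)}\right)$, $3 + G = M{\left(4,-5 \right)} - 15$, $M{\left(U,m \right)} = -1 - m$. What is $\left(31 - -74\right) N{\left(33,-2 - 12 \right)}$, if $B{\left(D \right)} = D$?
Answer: $-6720$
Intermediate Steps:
$G = -14$ ($G = -3 - 11 = -14$)
$N{\left(S,c \right)} = 46 - \frac{10 S}{3}$ ($N{\left(S,c \right)} = - \frac{2}{3} + \frac{\left(-14 + S\right) \left(-10 + 0\right)}{3} = - \frac{2}{3} + \frac{\left(-14 + S\right) \left(-10\right)}{3} = - \frac{2}{3} + \frac{140 - 10 S}{3} = - \frac{2}{3} - \left(- \frac{140}{3} + \frac{10 S}{3}\right) = 46 - \frac{10 S}{3}$)
$\left(31 - -74\right) N{\left(33,-2 - 12 \right)} = \left(31 - -74\right) \left(46 - 110\right) = \left(31 + 74\right) \left(46 - 110\right) = 105 \left(-64\right) = -6720$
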